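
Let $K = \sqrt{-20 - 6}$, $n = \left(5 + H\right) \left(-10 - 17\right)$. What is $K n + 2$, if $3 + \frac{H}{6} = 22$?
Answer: $2 - 3213 i \sqrt{26} \approx 2.0 - 16383.0 i$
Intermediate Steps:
$H = 114$ ($H = -18 + 6 \cdot 22 = -18 + 132 = 114$)
$n = -3213$ ($n = \left(5 + 114\right) \left(-10 - 17\right) = 119 \left(-27\right) = -3213$)
$K = i \sqrt{26}$ ($K = \sqrt{-26} = i \sqrt{26} \approx 5.099 i$)
$K n + 2 = i \sqrt{26} \left(-3213\right) + 2 = - 3213 i \sqrt{26} + 2 = 2 - 3213 i \sqrt{26}$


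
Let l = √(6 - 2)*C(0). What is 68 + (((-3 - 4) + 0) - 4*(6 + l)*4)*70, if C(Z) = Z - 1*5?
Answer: 4058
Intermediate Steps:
C(Z) = -5 + Z (C(Z) = Z - 5 = -5 + Z)
l = -10 (l = √(6 - 2)*(-5 + 0) = √4*(-5) = 2*(-5) = -10)
68 + (((-3 - 4) + 0) - 4*(6 + l)*4)*70 = 68 + (((-3 - 4) + 0) - 4*(6 - 10)*4)*70 = 68 + ((-7 + 0) - 4*(-4)*4)*70 = 68 + (-7 + 16*4)*70 = 68 + (-7 + 64)*70 = 68 + 57*70 = 68 + 3990 = 4058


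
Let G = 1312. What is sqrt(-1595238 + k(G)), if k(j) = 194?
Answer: 2*I*sqrt(398761) ≈ 1263.0*I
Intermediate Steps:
sqrt(-1595238 + k(G)) = sqrt(-1595238 + 194) = sqrt(-1595044) = 2*I*sqrt(398761)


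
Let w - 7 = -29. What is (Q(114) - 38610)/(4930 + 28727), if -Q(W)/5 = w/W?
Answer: -2200715/1918449 ≈ -1.1471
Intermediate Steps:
w = -22 (w = 7 - 29 = -22)
Q(W) = 110/W (Q(W) = -(-110)/W = 110/W)
(Q(114) - 38610)/(4930 + 28727) = (110/114 - 38610)/(4930 + 28727) = (110*(1/114) - 38610)/33657 = (55/57 - 38610)*(1/33657) = -2200715/57*1/33657 = -2200715/1918449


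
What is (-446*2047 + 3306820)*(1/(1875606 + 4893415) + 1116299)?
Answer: 18088592799937314240/6769021 ≈ 2.6723e+12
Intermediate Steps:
(-446*2047 + 3306820)*(1/(1875606 + 4893415) + 1116299) = (-912962 + 3306820)*(1/6769021 + 1116299) = 2393858*(1/6769021 + 1116299) = 2393858*(7556251373280/6769021) = 18088592799937314240/6769021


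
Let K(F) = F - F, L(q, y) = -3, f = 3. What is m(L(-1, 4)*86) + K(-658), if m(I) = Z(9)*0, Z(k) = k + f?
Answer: 0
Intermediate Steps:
K(F) = 0
Z(k) = 3 + k (Z(k) = k + 3 = 3 + k)
m(I) = 0 (m(I) = (3 + 9)*0 = 12*0 = 0)
m(L(-1, 4)*86) + K(-658) = 0 + 0 = 0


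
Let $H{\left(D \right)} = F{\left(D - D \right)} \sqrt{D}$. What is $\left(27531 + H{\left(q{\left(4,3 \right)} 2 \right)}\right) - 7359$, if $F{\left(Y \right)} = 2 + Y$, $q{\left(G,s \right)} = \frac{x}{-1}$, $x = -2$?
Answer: $20176$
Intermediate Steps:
$q{\left(G,s \right)} = 2$ ($q{\left(G,s \right)} = - \frac{2}{-1} = \left(-2\right) \left(-1\right) = 2$)
$H{\left(D \right)} = 2 \sqrt{D}$ ($H{\left(D \right)} = \left(2 + \left(D - D\right)\right) \sqrt{D} = \left(2 + 0\right) \sqrt{D} = 2 \sqrt{D}$)
$\left(27531 + H{\left(q{\left(4,3 \right)} 2 \right)}\right) - 7359 = \left(27531 + 2 \sqrt{2 \cdot 2}\right) - 7359 = \left(27531 + 2 \sqrt{4}\right) - 7359 = \left(27531 + 2 \cdot 2\right) - 7359 = \left(27531 + 4\right) - 7359 = 27535 - 7359 = 20176$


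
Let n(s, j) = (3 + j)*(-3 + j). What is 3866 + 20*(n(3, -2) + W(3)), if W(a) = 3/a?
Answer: 3786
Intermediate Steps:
n(s, j) = (-3 + j)*(3 + j)
3866 + 20*(n(3, -2) + W(3)) = 3866 + 20*((-9 + (-2)²) + 3/3) = 3866 + 20*((-9 + 4) + 3*(⅓)) = 3866 + 20*(-5 + 1) = 3866 + 20*(-4) = 3866 - 80 = 3786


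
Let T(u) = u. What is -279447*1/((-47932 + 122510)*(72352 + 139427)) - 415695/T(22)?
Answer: -11165832300323/590934003 ≈ -18895.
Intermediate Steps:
-279447*1/((-47932 + 122510)*(72352 + 139427)) - 415695/T(22) = -279447*1/((-47932 + 122510)*(72352 + 139427)) - 415695/22 = -279447/(74578*211779) - 415695*1/22 = -279447/15794054262 - 415695/22 = -279447*1/15794054262 - 415695/22 = -1901/107442546 - 415695/22 = -11165832300323/590934003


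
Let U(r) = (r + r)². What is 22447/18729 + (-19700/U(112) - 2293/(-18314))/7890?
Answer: 6780957665888333/5657956415516160 ≈ 1.1985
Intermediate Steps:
U(r) = 4*r² (U(r) = (2*r)² = 4*r²)
22447/18729 + (-19700/U(112) - 2293/(-18314))/7890 = 22447/18729 + (-19700/(4*112²) - 2293/(-18314))/7890 = 22447*(1/18729) + (-19700/(4*12544) - 2293*(-1/18314))*(1/7890) = 22447/18729 + (-19700/50176 + 2293/18314)*(1/7890) = 22447/18729 + (-19700*1/50176 + 2293/18314)*(1/7890) = 22447/18729 + (-4925/12544 + 2293/18314)*(1/7890) = 22447/18729 - 30716529/114865408*1/7890 = 22447/18729 - 10238843/302096023040 = 6780957665888333/5657956415516160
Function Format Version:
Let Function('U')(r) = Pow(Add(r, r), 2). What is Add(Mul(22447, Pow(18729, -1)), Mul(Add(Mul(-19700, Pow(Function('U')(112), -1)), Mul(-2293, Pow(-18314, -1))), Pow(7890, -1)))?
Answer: Rational(6780957665888333, 5657956415516160) ≈ 1.1985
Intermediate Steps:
Function('U')(r) = Mul(4, Pow(r, 2)) (Function('U')(r) = Pow(Mul(2, r), 2) = Mul(4, Pow(r, 2)))
Add(Mul(22447, Pow(18729, -1)), Mul(Add(Mul(-19700, Pow(Function('U')(112), -1)), Mul(-2293, Pow(-18314, -1))), Pow(7890, -1))) = Add(Mul(22447, Pow(18729, -1)), Mul(Add(Mul(-19700, Pow(Mul(4, Pow(112, 2)), -1)), Mul(-2293, Pow(-18314, -1))), Pow(7890, -1))) = Add(Mul(22447, Rational(1, 18729)), Mul(Add(Mul(-19700, Pow(Mul(4, 12544), -1)), Mul(-2293, Rational(-1, 18314))), Rational(1, 7890))) = Add(Rational(22447, 18729), Mul(Add(Mul(-19700, Pow(50176, -1)), Rational(2293, 18314)), Rational(1, 7890))) = Add(Rational(22447, 18729), Mul(Add(Mul(-19700, Rational(1, 50176)), Rational(2293, 18314)), Rational(1, 7890))) = Add(Rational(22447, 18729), Mul(Add(Rational(-4925, 12544), Rational(2293, 18314)), Rational(1, 7890))) = Add(Rational(22447, 18729), Mul(Rational(-30716529, 114865408), Rational(1, 7890))) = Add(Rational(22447, 18729), Rational(-10238843, 302096023040)) = Rational(6780957665888333, 5657956415516160)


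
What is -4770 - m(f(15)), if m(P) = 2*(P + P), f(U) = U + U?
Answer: -4890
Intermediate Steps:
f(U) = 2*U
m(P) = 4*P (m(P) = 2*(2*P) = 4*P)
-4770 - m(f(15)) = -4770 - 4*2*15 = -4770 - 4*30 = -4770 - 1*120 = -4770 - 120 = -4890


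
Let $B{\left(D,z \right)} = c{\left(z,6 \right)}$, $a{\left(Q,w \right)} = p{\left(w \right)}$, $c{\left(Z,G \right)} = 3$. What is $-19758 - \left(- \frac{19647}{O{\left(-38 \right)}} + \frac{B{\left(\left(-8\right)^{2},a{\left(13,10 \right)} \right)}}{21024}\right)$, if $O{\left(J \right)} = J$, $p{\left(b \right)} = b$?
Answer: $- \frac{2699660323}{133152} \approx -20275.0$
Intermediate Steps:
$a{\left(Q,w \right)} = w$
$B{\left(D,z \right)} = 3$
$-19758 - \left(- \frac{19647}{O{\left(-38 \right)}} + \frac{B{\left(\left(-8\right)^{2},a{\left(13,10 \right)} \right)}}{21024}\right) = -19758 - \left(- \frac{19647}{-38} + \frac{3}{21024}\right) = -19758 - \left(\left(-19647\right) \left(- \frac{1}{38}\right) + 3 \cdot \frac{1}{21024}\right) = -19758 - \left(\frac{19647}{38} + \frac{1}{7008}\right) = -19758 - \frac{68843107}{133152} = - \frac{2699660323}{133152}$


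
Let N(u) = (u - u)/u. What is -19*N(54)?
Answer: 0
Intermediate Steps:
N(u) = 0 (N(u) = 0/u = 0)
-19*N(54) = -19*0 = 0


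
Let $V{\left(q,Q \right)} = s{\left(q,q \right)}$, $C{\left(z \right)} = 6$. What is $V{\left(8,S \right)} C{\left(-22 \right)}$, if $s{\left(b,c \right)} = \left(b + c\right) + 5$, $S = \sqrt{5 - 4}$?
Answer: $126$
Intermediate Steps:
$S = 1$ ($S = \sqrt{1} = 1$)
$s{\left(b,c \right)} = 5 + b + c$
$V{\left(q,Q \right)} = 5 + 2 q$ ($V{\left(q,Q \right)} = 5 + q + q = 5 + 2 q$)
$V{\left(8,S \right)} C{\left(-22 \right)} = \left(5 + 2 \cdot 8\right) 6 = \left(5 + 16\right) 6 = 21 \cdot 6 = 126$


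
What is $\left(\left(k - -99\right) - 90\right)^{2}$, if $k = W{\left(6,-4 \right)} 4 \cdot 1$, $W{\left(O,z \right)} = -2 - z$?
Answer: $289$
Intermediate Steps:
$k = 8$ ($k = \left(-2 - -4\right) 4 \cdot 1 = \left(-2 + 4\right) 4 \cdot 1 = 2 \cdot 4 \cdot 1 = 8 \cdot 1 = 8$)
$\left(\left(k - -99\right) - 90\right)^{2} = \left(\left(8 - -99\right) - 90\right)^{2} = \left(\left(8 + 99\right) - 90\right)^{2} = \left(107 - 90\right)^{2} = 17^{2} = 289$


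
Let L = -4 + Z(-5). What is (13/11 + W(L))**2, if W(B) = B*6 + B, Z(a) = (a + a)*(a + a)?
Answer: 54834025/121 ≈ 4.5317e+5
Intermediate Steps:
Z(a) = 4*a**2 (Z(a) = (2*a)*(2*a) = 4*a**2)
L = 96 (L = -4 + 4*(-5)**2 = -4 + 4*25 = -4 + 100 = 96)
W(B) = 7*B (W(B) = 6*B + B = 7*B)
(13/11 + W(L))**2 = (13/11 + 7*96)**2 = (13*(1/11) + 672)**2 = (13/11 + 672)**2 = (7405/11)**2 = 54834025/121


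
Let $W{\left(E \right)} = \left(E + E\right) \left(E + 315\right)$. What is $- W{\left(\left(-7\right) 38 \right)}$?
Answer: $26068$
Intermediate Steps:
$W{\left(E \right)} = 2 E \left(315 + E\right)$
$- W{\left(\left(-7\right) 38 \right)} = - 2 \left(\left(-7\right) 38\right) \left(315 - 266\right) = - 2 \left(-266\right) \left(315 - 266\right) = - 2 \left(-266\right) 49 = \left(-1\right) \left(-26068\right) = 26068$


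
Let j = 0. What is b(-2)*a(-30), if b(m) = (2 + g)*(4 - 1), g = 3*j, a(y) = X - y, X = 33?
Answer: 378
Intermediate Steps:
a(y) = 33 - y
g = 0 (g = 3*0 = 0)
b(m) = 6 (b(m) = (2 + 0)*(4 - 1) = 2*3 = 6)
b(-2)*a(-30) = 6*(33 - 1*(-30)) = 6*(33 + 30) = 6*63 = 378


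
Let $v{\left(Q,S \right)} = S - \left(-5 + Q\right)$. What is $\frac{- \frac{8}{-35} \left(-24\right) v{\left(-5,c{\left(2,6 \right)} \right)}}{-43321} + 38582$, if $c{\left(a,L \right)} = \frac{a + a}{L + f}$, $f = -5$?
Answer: $\frac{8357054494}{216605} \approx 38582.0$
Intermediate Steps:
$c{\left(a,L \right)} = \frac{2 a}{-5 + L}$ ($c{\left(a,L \right)} = \frac{a + a}{L - 5} = \frac{2 a}{-5 + L}$)
$v{\left(Q,S \right)} = 5 + S - Q$
$\frac{- \frac{8}{-35} \left(-24\right) v{\left(-5,c{\left(2,6 \right)} \right)}}{-43321} + 38582 = \frac{- \frac{8}{-35} \left(-24\right) \left(5 + 2 \cdot 2 \frac{1}{-5 + 6} - -5\right)}{-43321} + 38582 = \left(-8\right) \left(- \frac{1}{35}\right) \left(-24\right) \left(5 + 2 \cdot 2 \cdot 1^{-1} + 5\right) \left(- \frac{1}{43321}\right) + 38582 = \frac{8}{35} \left(-24\right) \left(5 + 2 \cdot 2 \cdot 1 + 5\right) \left(- \frac{1}{43321}\right) + 38582 = - \frac{192 \left(5 + 4 + 5\right)}{35} \left(- \frac{1}{43321}\right) + 38582 = \left(- \frac{192}{35}\right) 14 \left(- \frac{1}{43321}\right) + 38582 = \left(- \frac{384}{5}\right) \left(- \frac{1}{43321}\right) + 38582 = \frac{384}{216605} + 38582 = \frac{8357054494}{216605}$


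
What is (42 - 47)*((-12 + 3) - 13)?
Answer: 110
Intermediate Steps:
(42 - 47)*((-12 + 3) - 13) = -5*(-9 - 13) = -5*(-22) = 110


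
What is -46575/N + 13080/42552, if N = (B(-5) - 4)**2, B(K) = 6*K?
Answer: -81947455/2049588 ≈ -39.982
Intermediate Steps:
N = 1156 (N = (6*(-5) - 4)**2 = (-30 - 4)**2 = (-34)**2 = 1156)
-46575/N + 13080/42552 = -46575/1156 + 13080/42552 = -46575*1/1156 + 13080*(1/42552) = -46575/1156 + 545/1773 = -81947455/2049588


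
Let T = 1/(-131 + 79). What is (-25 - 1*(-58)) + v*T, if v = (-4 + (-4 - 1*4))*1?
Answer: 432/13 ≈ 33.231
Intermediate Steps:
T = -1/52 (T = 1/(-52) = -1/52 ≈ -0.019231)
v = -12 (v = (-4 + (-4 - 4))*1 = (-4 - 8)*1 = -12*1 = -12)
(-25 - 1*(-58)) + v*T = (-25 - 1*(-58)) - 12*(-1/52) = (-25 + 58) + 3/13 = 33 + 3/13 = 432/13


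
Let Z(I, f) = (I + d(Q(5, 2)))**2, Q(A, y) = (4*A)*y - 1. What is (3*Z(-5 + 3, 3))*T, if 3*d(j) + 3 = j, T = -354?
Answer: -106200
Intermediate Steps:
Q(A, y) = -1 + 4*A*y (Q(A, y) = 4*A*y - 1 = -1 + 4*A*y)
d(j) = -1 + j/3
Z(I, f) = (12 + I)**2 (Z(I, f) = (I + (-1 + (-1 + 4*5*2)/3))**2 = (I + (-1 + (-1 + 40)/3))**2 = (I + (-1 + (1/3)*39))**2 = (I + (-1 + 13))**2 = (I + 12)**2 = (12 + I)**2)
(3*Z(-5 + 3, 3))*T = (3*(12 + (-5 + 3))**2)*(-354) = (3*(12 - 2)**2)*(-354) = (3*10**2)*(-354) = (3*100)*(-354) = 300*(-354) = -106200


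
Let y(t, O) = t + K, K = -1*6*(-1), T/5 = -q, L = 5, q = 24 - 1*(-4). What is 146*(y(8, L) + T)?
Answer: -18396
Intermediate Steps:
q = 28 (q = 24 + 4 = 28)
T = -140 (T = 5*(-1*28) = 5*(-28) = -140)
K = 6 (K = -6*(-1) = 6)
y(t, O) = 6 + t (y(t, O) = t + 6 = 6 + t)
146*(y(8, L) + T) = 146*((6 + 8) - 140) = 146*(14 - 140) = 146*(-126) = -18396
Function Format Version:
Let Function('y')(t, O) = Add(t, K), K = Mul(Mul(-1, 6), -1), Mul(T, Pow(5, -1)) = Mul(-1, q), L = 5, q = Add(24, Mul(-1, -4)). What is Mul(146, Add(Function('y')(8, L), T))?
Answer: -18396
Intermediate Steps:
q = 28 (q = Add(24, 4) = 28)
T = -140 (T = Mul(5, Mul(-1, 28)) = Mul(5, -28) = -140)
K = 6 (K = Mul(-6, -1) = 6)
Function('y')(t, O) = Add(6, t) (Function('y')(t, O) = Add(t, 6) = Add(6, t))
Mul(146, Add(Function('y')(8, L), T)) = Mul(146, Add(Add(6, 8), -140)) = Mul(146, Add(14, -140)) = Mul(146, -126) = -18396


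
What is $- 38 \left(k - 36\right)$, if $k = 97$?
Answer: $-2318$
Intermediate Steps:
$- 38 \left(k - 36\right) = - 38 \left(97 - 36\right) = \left(-38\right) 61 = -2318$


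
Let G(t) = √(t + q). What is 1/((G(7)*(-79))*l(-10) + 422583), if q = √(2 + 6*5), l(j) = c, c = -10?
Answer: 1/(422583 + 790*√(7 + 4*√2)) ≈ 2.3508e-6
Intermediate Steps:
l(j) = -10
q = 4*√2 (q = √(2 + 30) = √32 = 4*√2 ≈ 5.6569)
G(t) = √(t + 4*√2)
1/((G(7)*(-79))*l(-10) + 422583) = 1/((√(7 + 4*√2)*(-79))*(-10) + 422583) = 1/(-79*√(7 + 4*√2)*(-10) + 422583) = 1/(790*√(7 + 4*√2) + 422583) = 1/(422583 + 790*√(7 + 4*√2))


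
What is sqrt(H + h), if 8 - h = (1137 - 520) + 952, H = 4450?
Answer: 3*sqrt(321) ≈ 53.749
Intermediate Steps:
h = -1561 (h = 8 - ((1137 - 520) + 952) = 8 - (617 + 952) = 8 - 1*1569 = 8 - 1569 = -1561)
sqrt(H + h) = sqrt(4450 - 1561) = sqrt(2889) = 3*sqrt(321)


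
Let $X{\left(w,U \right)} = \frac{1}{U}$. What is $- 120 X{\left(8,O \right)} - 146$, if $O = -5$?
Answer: $-122$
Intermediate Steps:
$- 120 X{\left(8,O \right)} - 146 = - \frac{120}{-5} - 146 = \left(-120\right) \left(- \frac{1}{5}\right) - 146 = 24 - 146 = -122$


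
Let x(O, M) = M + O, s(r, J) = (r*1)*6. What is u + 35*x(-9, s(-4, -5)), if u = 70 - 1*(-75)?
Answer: -1010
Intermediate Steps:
s(r, J) = 6*r (s(r, J) = r*6 = 6*r)
u = 145 (u = 70 + 75 = 145)
u + 35*x(-9, s(-4, -5)) = 145 + 35*(6*(-4) - 9) = 145 + 35*(-24 - 9) = 145 + 35*(-33) = 145 - 1155 = -1010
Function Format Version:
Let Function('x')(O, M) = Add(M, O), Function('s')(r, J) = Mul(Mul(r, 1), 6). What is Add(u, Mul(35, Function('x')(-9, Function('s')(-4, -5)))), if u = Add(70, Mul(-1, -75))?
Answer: -1010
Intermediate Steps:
Function('s')(r, J) = Mul(6, r) (Function('s')(r, J) = Mul(r, 6) = Mul(6, r))
u = 145 (u = Add(70, 75) = 145)
Add(u, Mul(35, Function('x')(-9, Function('s')(-4, -5)))) = Add(145, Mul(35, Add(Mul(6, -4), -9))) = Add(145, Mul(35, Add(-24, -9))) = Add(145, Mul(35, -33)) = Add(145, -1155) = -1010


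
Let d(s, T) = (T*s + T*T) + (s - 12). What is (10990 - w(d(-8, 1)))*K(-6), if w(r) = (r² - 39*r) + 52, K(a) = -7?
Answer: -64092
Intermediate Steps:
d(s, T) = -12 + s + T² + T*s (d(s, T) = (T*s + T²) + (-12 + s) = (T² + T*s) + (-12 + s) = -12 + s + T² + T*s)
w(r) = 52 + r² - 39*r
(10990 - w(d(-8, 1)))*K(-6) = (10990 - (52 + (-12 - 8 + 1² + 1*(-8))² - 39*(-12 - 8 + 1² + 1*(-8))))*(-7) = (10990 - (52 + (-12 - 8 + 1 - 8)² - 39*(-12 - 8 + 1 - 8)))*(-7) = (10990 - (52 + (-27)² - 39*(-27)))*(-7) = (10990 - (52 + 729 + 1053))*(-7) = (10990 - 1*1834)*(-7) = (10990 - 1834)*(-7) = 9156*(-7) = -64092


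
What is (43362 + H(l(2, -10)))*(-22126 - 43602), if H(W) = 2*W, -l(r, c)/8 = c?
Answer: -2860614016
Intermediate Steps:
l(r, c) = -8*c
(43362 + H(l(2, -10)))*(-22126 - 43602) = (43362 + 2*(-8*(-10)))*(-22126 - 43602) = (43362 + 2*80)*(-65728) = (43362 + 160)*(-65728) = 43522*(-65728) = -2860614016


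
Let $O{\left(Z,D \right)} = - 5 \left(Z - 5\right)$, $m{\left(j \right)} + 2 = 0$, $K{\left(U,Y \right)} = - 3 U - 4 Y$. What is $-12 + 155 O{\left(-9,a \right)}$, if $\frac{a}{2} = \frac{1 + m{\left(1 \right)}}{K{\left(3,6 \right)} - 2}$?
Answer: $10838$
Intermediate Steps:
$K{\left(U,Y \right)} = - 4 Y - 3 U$
$m{\left(j \right)} = -2$ ($m{\left(j \right)} = -2 + 0 = -2$)
$a = \frac{2}{35}$ ($a = 2 \frac{1 - 2}{\left(\left(-4\right) 6 - 9\right) - 2} = 2 \left(- \frac{1}{\left(-24 - 9\right) - 2}\right) = 2 \left(- \frac{1}{-33 - 2}\right) = 2 \left(- \frac{1}{-35}\right) = 2 \left(\left(-1\right) \left(- \frac{1}{35}\right)\right) = 2 \cdot \frac{1}{35} = \frac{2}{35} \approx 0.057143$)
$O{\left(Z,D \right)} = 25 - 5 Z$ ($O{\left(Z,D \right)} = - 5 \left(-5 + Z\right) = 25 - 5 Z$)
$-12 + 155 O{\left(-9,a \right)} = -12 + 155 \left(25 - -45\right) = -12 + 155 \left(25 + 45\right) = -12 + 155 \cdot 70 = -12 + 10850 = 10838$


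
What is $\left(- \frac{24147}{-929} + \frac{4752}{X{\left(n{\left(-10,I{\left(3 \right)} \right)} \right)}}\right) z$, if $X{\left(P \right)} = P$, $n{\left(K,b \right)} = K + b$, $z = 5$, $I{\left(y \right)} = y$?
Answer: $- \frac{21227895}{6503} \approx -3264.3$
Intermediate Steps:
$\left(- \frac{24147}{-929} + \frac{4752}{X{\left(n{\left(-10,I{\left(3 \right)} \right)} \right)}}\right) z = \left(- \frac{24147}{-929} + \frac{4752}{-10 + 3}\right) 5 = \left(\left(-24147\right) \left(- \frac{1}{929}\right) + \frac{4752}{-7}\right) 5 = \left(\frac{24147}{929} + 4752 \left(- \frac{1}{7}\right)\right) 5 = \left(\frac{24147}{929} - \frac{4752}{7}\right) 5 = \left(- \frac{4245579}{6503}\right) 5 = - \frac{21227895}{6503}$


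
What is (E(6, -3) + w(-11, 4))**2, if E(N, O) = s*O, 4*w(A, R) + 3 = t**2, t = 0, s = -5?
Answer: 3249/16 ≈ 203.06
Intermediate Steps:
w(A, R) = -3/4 (w(A, R) = -3/4 + (1/4)*0**2 = -3/4 + (1/4)*0 = -3/4 + 0 = -3/4)
E(N, O) = -5*O
(E(6, -3) + w(-11, 4))**2 = (-5*(-3) - 3/4)**2 = (15 - 3/4)**2 = (57/4)**2 = 3249/16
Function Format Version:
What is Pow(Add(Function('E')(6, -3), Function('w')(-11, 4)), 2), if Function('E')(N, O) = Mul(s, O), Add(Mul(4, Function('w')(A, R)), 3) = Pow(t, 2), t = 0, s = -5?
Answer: Rational(3249, 16) ≈ 203.06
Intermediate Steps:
Function('w')(A, R) = Rational(-3, 4) (Function('w')(A, R) = Add(Rational(-3, 4), Mul(Rational(1, 4), Pow(0, 2))) = Add(Rational(-3, 4), Mul(Rational(1, 4), 0)) = Add(Rational(-3, 4), 0) = Rational(-3, 4))
Function('E')(N, O) = Mul(-5, O)
Pow(Add(Function('E')(6, -3), Function('w')(-11, 4)), 2) = Pow(Add(Mul(-5, -3), Rational(-3, 4)), 2) = Pow(Add(15, Rational(-3, 4)), 2) = Pow(Rational(57, 4), 2) = Rational(3249, 16)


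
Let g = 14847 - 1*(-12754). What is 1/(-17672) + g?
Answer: 487764871/17672 ≈ 27601.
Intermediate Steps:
g = 27601 (g = 14847 + 12754 = 27601)
1/(-17672) + g = 1/(-17672) + 27601 = -1/17672 + 27601 = 487764871/17672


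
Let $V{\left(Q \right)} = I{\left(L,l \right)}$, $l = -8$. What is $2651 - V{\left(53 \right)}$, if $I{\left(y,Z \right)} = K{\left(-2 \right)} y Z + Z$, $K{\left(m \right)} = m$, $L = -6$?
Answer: $2755$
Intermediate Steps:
$I{\left(y,Z \right)} = Z - 2 Z y$ ($I{\left(y,Z \right)} = - 2 y Z + Z = - 2 Z y + Z = Z - 2 Z y$)
$V{\left(Q \right)} = -104$ ($V{\left(Q \right)} = - 8 \left(1 - -12\right) = - 8 \left(1 + 12\right) = \left(-8\right) 13 = -104$)
$2651 - V{\left(53 \right)} = 2651 - -104 = 2651 + 104 = 2755$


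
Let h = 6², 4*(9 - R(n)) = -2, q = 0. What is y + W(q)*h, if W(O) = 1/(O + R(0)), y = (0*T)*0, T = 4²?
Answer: 72/19 ≈ 3.7895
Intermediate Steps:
T = 16
R(n) = 19/2 (R(n) = 9 - ¼*(-2) = 9 + ½ = 19/2)
y = 0 (y = (0*16)*0 = 0*0 = 0)
W(O) = 1/(19/2 + O) (W(O) = 1/(O + 19/2) = 1/(19/2 + O))
h = 36
y + W(q)*h = 0 + (2/(19 + 2*0))*36 = 0 + (2/(19 + 0))*36 = 0 + (2/19)*36 = 0 + 72/19 = 72/19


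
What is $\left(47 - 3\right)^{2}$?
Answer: $1936$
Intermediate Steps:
$\left(47 - 3\right)^{2} = 44^{2} = 1936$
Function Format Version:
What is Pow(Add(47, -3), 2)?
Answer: 1936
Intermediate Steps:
Pow(Add(47, -3), 2) = Pow(44, 2) = 1936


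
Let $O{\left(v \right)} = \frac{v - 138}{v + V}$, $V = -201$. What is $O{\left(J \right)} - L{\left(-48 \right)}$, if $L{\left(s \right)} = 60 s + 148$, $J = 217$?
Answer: $\frac{43791}{16} \approx 2736.9$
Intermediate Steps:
$L{\left(s \right)} = 148 + 60 s$
$O{\left(v \right)} = \frac{-138 + v}{-201 + v}$ ($O{\left(v \right)} = \frac{v - 138}{v - 201} = \frac{-138 + v}{-201 + v}$)
$O{\left(J \right)} - L{\left(-48 \right)} = \frac{-138 + 217}{-201 + 217} - \left(148 + 60 \left(-48\right)\right) = \frac{1}{16} \cdot 79 - \left(148 - 2880\right) = \frac{1}{16} \cdot 79 - -2732 = \frac{79}{16} + 2732 = \frac{43791}{16}$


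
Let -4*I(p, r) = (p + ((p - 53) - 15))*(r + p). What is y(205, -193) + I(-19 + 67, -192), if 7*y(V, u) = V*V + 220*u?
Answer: 6621/7 ≈ 945.86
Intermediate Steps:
I(p, r) = -(-68 + 2*p)*(p + r)/4 (I(p, r) = -(p + ((p - 53) - 15))*(r + p)/4 = -(p + ((-53 + p) - 15))*(p + r)/4 = -(p + (-68 + p))*(p + r)/4 = -(-68 + 2*p)*(p + r)/4)
y(V, u) = V**2/7 + 220*u/7 (y(V, u) = (V*V + 220*u)/7 = (V**2 + 220*u)/7 = V**2/7 + 220*u/7)
y(205, -193) + I(-19 + 67, -192) = ((1/7)*205**2 + (220/7)*(-193)) + (17*(-19 + 67) + 17*(-192) - (-19 + 67)**2/2 - 1/2*(-19 + 67)*(-192)) = ((1/7)*42025 - 42460/7) + (17*48 - 3264 - 1/2*48**2 - 1/2*48*(-192)) = (42025/7 - 42460/7) + (816 - 3264 - 1/2*2304 + 4608) = -435/7 + (816 - 3264 - 1152 + 4608) = -435/7 + 1008 = 6621/7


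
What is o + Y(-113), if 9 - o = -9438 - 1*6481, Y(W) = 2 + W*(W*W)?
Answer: -1426967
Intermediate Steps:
Y(W) = 2 + W³ (Y(W) = 2 + W*W² = 2 + W³)
o = 15928 (o = 9 - (-9438 - 1*6481) = 9 - (-9438 - 6481) = 9 - 1*(-15919) = 9 + 15919 = 15928)
o + Y(-113) = 15928 + (2 + (-113)³) = 15928 + (2 - 1442897) = 15928 - 1442895 = -1426967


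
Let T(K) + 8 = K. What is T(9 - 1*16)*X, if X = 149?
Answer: -2235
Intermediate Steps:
T(K) = -8 + K
T(9 - 1*16)*X = (-8 + (9 - 1*16))*149 = (-8 + (9 - 16))*149 = (-8 - 7)*149 = -15*149 = -2235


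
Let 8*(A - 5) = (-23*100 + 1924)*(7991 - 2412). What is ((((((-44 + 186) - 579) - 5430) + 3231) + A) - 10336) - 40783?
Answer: -315963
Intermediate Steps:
A = -262208 (A = 5 + ((-23*100 + 1924)*(7991 - 2412))/8 = 5 + ((-2300 + 1924)*5579)/8 = 5 + (-376*5579)/8 = 5 + (⅛)*(-2097704) = 5 - 262213 = -262208)
((((((-44 + 186) - 579) - 5430) + 3231) + A) - 10336) - 40783 = ((((((-44 + 186) - 579) - 5430) + 3231) - 262208) - 10336) - 40783 = (((((142 - 579) - 5430) + 3231) - 262208) - 10336) - 40783 = ((((-437 - 5430) + 3231) - 262208) - 10336) - 40783 = (((-5867 + 3231) - 262208) - 10336) - 40783 = ((-2636 - 262208) - 10336) - 40783 = (-264844 - 10336) - 40783 = -275180 - 40783 = -315963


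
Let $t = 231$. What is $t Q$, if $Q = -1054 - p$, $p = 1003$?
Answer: $-475167$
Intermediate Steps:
$Q = -2057$ ($Q = -1054 - 1003 = -2057$)
$t Q = 231 \left(-2057\right) = -475167$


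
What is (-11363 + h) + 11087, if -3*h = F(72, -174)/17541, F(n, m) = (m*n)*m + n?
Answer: -1855988/5847 ≈ -317.43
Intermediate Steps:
F(n, m) = n + n*m² (F(n, m) = n*m² + n = n + n*m²)
h = -242216/5847 (h = -72*(1 + (-174)²)/(3*17541) = -72*(1 + 30276)/(3*17541) = -72*30277/(3*17541) = -726648/17541 = -⅓*242216/1949 = -242216/5847 ≈ -41.426)
(-11363 + h) + 11087 = (-11363 - 242216/5847) + 11087 = -66681677/5847 + 11087 = -1855988/5847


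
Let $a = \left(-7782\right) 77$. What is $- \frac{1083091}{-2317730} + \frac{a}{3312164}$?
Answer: $\frac{274819844338}{959587733465} \approx 0.28639$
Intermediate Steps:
$a = -599214$
$- \frac{1083091}{-2317730} + \frac{a}{3312164} = - \frac{1083091}{-2317730} - \frac{599214}{3312164} = \left(-1083091\right) \left(- \frac{1}{2317730}\right) - \frac{299607}{1656082} = \frac{1083091}{2317730} - \frac{299607}{1656082} = \frac{274819844338}{959587733465}$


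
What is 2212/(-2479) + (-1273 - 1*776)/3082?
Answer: -177565/114034 ≈ -1.5571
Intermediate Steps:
2212/(-2479) + (-1273 - 1*776)/3082 = 2212*(-1/2479) + (-1273 - 776)*(1/3082) = -2212/2479 - 2049*1/3082 = -2212/2479 - 2049/3082 = -177565/114034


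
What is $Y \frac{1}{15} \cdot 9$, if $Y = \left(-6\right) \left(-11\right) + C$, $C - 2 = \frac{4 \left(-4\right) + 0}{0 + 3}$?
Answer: $\frac{188}{5} \approx 37.6$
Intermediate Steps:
$C = - \frac{10}{3}$ ($C = 2 + \frac{4 \left(-4\right) + 0}{0 + 3} = 2 + \frac{-16 + 0}{3} = 2 - \frac{16}{3} = - \frac{10}{3} \approx -3.3333$)
$Y = \frac{188}{3}$ ($Y = \left(-6\right) \left(-11\right) - \frac{10}{3} = 66 - \frac{10}{3} = \frac{188}{3} \approx 62.667$)
$Y \frac{1}{15} \cdot 9 = \frac{188 \cdot \frac{1}{15} \cdot 9}{3} = \frac{188}{3} \cdot \frac{3}{5} = \frac{188}{5}$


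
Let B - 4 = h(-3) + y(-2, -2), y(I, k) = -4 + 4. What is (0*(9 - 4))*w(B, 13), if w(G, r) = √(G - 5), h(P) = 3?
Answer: 0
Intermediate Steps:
y(I, k) = 0
B = 7 (B = 4 + (3 + 0) = 4 + 3 = 7)
w(G, r) = √(-5 + G)
(0*(9 - 4))*w(B, 13) = (0*(9 - 4))*√(-5 + 7) = (0*5)*√2 = 0*√2 = 0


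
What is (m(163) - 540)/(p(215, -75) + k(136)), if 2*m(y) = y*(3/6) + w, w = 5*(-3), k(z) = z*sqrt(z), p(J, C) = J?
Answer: 435805/9876924 - 137836*sqrt(34)/2469231 ≈ -0.28137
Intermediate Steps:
k(z) = z**(3/2)
w = -15
m(y) = -15/2 + y/4 (m(y) = (y*(3/6) - 15)/2 = (y*(3*(1/6)) - 15)/2 = (y*(1/2) - 15)/2 = (y/2 - 15)/2 = (-15 + y/2)/2 = -15/2 + y/4)
(m(163) - 540)/(p(215, -75) + k(136)) = ((-15/2 + (1/4)*163) - 540)/(215 + 136**(3/2)) = ((-15/2 + 163/4) - 540)/(215 + 272*sqrt(34)) = (133/4 - 540)/(215 + 272*sqrt(34)) = -2027/(4*(215 + 272*sqrt(34)))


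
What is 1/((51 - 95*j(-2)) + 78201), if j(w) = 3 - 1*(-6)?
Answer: 1/77397 ≈ 1.2920e-5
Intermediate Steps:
j(w) = 9 (j(w) = 3 + 6 = 9)
1/((51 - 95*j(-2)) + 78201) = 1/((51 - 95*9) + 78201) = 1/((51 - 855) + 78201) = 1/(-804 + 78201) = 1/77397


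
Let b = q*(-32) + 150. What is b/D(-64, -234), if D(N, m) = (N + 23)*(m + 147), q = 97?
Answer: -2954/3567 ≈ -0.82815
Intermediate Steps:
D(N, m) = (23 + N)*(147 + m)
b = -2954 (b = 97*(-32) + 150 = -3104 + 150 = -2954)
b/D(-64, -234) = -2954/(3381 + 23*(-234) + 147*(-64) - 64*(-234)) = -2954/(3381 - 5382 - 9408 + 14976) = -2954/3567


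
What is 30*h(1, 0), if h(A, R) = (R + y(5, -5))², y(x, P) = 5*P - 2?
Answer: 21870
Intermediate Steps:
y(x, P) = -2 + 5*P
h(A, R) = (-27 + R)² (h(A, R) = (R + (-2 + 5*(-5)))² = (R + (-2 - 25))² = (R - 27)² = (-27 + R)²)
30*h(1, 0) = 30*(-27 + 0)² = 30*(-27)² = 30*729 = 21870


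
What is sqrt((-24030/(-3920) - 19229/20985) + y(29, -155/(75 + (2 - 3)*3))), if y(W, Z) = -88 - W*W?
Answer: I*sqrt(318937429017210)/587580 ≈ 30.394*I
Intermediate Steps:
y(W, Z) = -88 - W**2
sqrt((-24030/(-3920) - 19229/20985) + y(29, -155/(75 + (2 - 3)*3))) = sqrt((-24030/(-3920) - 19229/20985) + (-88 - 1*29**2)) = sqrt((-24030*(-1/3920) - 19229*1/20985) + (-88 - 1*841)) = sqrt((2403/392 - 19229/20985) + (-88 - 841)) = sqrt(42889187/8226120 - 929) = sqrt(-7599176293/8226120) = I*sqrt(318937429017210)/587580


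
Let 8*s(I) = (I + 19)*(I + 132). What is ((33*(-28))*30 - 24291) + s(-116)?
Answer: -52205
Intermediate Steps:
s(I) = (19 + I)*(132 + I)/8 (s(I) = ((I + 19)*(I + 132))/8 = ((19 + I)*(132 + I))/8 = (19 + I)*(132 + I)/8)
((33*(-28))*30 - 24291) + s(-116) = ((33*(-28))*30 - 24291) + (627/2 + (⅛)*(-116)² + (151/8)*(-116)) = (-924*30 - 24291) + (627/2 + (⅛)*13456 - 4379/2) = (-27720 - 24291) + (627/2 + 1682 - 4379/2) = -52011 - 194 = -52205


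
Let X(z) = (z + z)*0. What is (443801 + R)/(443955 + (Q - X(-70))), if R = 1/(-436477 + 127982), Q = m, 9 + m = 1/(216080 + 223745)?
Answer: 12043322411839710/12047257242577249 ≈ 0.99967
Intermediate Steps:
X(z) = 0 (X(z) = (2*z)*0 = 0)
m = -3958424/439825 (m = -9 + 1/(216080 + 223745) = -9 + 1/439825 = -3958424/439825 ≈ -9.0000)
Q = -3958424/439825 ≈ -9.0000
R = -1/308495 (R = 1/(-308495) = -1/308495 ≈ -3.2415e-6)
(443801 + R)/(443955 + (Q - X(-70))) = (443801 - 1/308495)/(443955 + (-3958424/439825 - 1*0)) = 136910389494/(308495*(443955 + (-3958424/439825 + 0))) = 136910389494/(308495*(443955 - 3958424/439825)) = 136910389494/(308495*(195258549451/439825)) = (136910389494/308495)*(439825/195258549451) = 12043322411839710/12047257242577249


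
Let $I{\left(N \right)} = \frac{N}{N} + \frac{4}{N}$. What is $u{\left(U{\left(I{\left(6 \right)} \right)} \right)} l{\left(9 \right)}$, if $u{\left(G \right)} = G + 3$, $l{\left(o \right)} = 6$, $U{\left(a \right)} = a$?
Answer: $28$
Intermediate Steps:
$I{\left(N \right)} = 1 + \frac{4}{N}$
$u{\left(G \right)} = 3 + G$
$u{\left(U{\left(I{\left(6 \right)} \right)} \right)} l{\left(9 \right)} = \left(3 + \frac{4 + 6}{6}\right) 6 = \left(3 + \frac{1}{6} \cdot 10\right) 6 = \left(3 + \frac{5}{3}\right) 6 = \frac{14}{3} \cdot 6 = 28$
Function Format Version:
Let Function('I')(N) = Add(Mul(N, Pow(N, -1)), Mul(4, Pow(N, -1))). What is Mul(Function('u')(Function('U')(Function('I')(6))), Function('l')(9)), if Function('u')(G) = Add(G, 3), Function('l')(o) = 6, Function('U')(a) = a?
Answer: 28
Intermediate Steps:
Function('I')(N) = Add(1, Mul(4, Pow(N, -1)))
Function('u')(G) = Add(3, G)
Mul(Function('u')(Function('U')(Function('I')(6))), Function('l')(9)) = Mul(Add(3, Mul(Pow(6, -1), Add(4, 6))), 6) = Mul(Add(3, Mul(Rational(1, 6), 10)), 6) = Mul(Add(3, Rational(5, 3)), 6) = Mul(Rational(14, 3), 6) = 28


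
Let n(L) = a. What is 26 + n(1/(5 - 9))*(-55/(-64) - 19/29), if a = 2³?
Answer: 6411/232 ≈ 27.634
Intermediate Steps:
a = 8
n(L) = 8
26 + n(1/(5 - 9))*(-55/(-64) - 19/29) = 26 + 8*(-55/(-64) - 19/29) = 26 + 8*(-55*(-1/64) - 19*1/29) = 26 + 8*(55/64 - 19/29) = 26 + 8*(379/1856) = 26 + 379/232 = 6411/232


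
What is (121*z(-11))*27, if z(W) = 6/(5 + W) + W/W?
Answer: 0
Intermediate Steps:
z(W) = 1 + 6/(5 + W) (z(W) = 6/(5 + W) + 1 = 1 + 6/(5 + W))
(121*z(-11))*27 = (121*((11 - 11)/(5 - 11)))*27 = (121*(0/(-6)))*27 = (121*(-⅙*0))*27 = (121*0)*27 = 0*27 = 0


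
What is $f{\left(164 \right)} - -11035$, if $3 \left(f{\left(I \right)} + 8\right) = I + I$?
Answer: $\frac{33409}{3} \approx 11136.0$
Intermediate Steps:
$f{\left(I \right)} = -8 + \frac{2 I}{3}$ ($f{\left(I \right)} = -8 + \frac{I + I}{3} = -8 + \frac{2 I}{3}$)
$f{\left(164 \right)} - -11035 = \left(-8 + \frac{2}{3} \cdot 164\right) - -11035 = \left(-8 + \frac{328}{3}\right) + \left(-11102 + 22137\right) = \frac{304}{3} + 11035 = \frac{33409}{3}$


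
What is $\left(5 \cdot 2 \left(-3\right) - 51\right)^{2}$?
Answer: $6561$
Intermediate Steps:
$\left(5 \cdot 2 \left(-3\right) - 51\right)^{2} = \left(10 \left(-3\right) - 51\right)^{2} = \left(-30 - 51\right)^{2} = \left(-81\right)^{2} = 6561$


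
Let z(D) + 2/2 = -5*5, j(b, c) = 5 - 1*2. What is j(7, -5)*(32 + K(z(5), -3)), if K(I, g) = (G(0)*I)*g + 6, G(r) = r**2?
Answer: 114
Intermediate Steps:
j(b, c) = 3 (j(b, c) = 5 - 2 = 3)
z(D) = -26 (z(D) = -1 - 5*5 = -1 - 25 = -26)
K(I, g) = 6 (K(I, g) = (0**2*I)*g + 6 = (0*I)*g + 6 = 0*g + 6 = 0 + 6 = 6)
j(7, -5)*(32 + K(z(5), -3)) = 3*(32 + 6) = 3*38 = 114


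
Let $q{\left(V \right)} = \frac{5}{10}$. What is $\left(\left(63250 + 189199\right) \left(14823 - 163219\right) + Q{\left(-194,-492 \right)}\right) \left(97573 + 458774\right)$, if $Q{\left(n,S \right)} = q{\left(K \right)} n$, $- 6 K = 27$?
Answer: $-20842106037355647$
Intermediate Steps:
$K = - \frac{9}{2}$ ($K = \left(- \frac{1}{6}\right) 27 = - \frac{9}{2} \approx -4.5$)
$q{\left(V \right)} = \frac{1}{2}$ ($q{\left(V \right)} = 5 \cdot \frac{1}{10} = \frac{1}{2}$)
$Q{\left(n,S \right)} = \frac{n}{2}$
$\left(\left(63250 + 189199\right) \left(14823 - 163219\right) + Q{\left(-194,-492 \right)}\right) \left(97573 + 458774\right) = \left(\left(63250 + 189199\right) \left(14823 - 163219\right) + \frac{1}{2} \left(-194\right)\right) \left(97573 + 458774\right) = \left(252449 \left(-148396\right) - 97\right) 556347 = \left(-37462421804 - 97\right) 556347 = \left(-37462421901\right) 556347 = -20842106037355647$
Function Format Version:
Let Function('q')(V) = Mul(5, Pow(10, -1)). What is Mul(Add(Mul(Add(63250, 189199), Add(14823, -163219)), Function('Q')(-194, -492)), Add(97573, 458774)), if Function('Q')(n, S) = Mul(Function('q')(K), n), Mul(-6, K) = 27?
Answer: -20842106037355647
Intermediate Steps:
K = Rational(-9, 2) (K = Mul(Rational(-1, 6), 27) = Rational(-9, 2) ≈ -4.5000)
Function('q')(V) = Rational(1, 2) (Function('q')(V) = Mul(5, Rational(1, 10)) = Rational(1, 2))
Function('Q')(n, S) = Mul(Rational(1, 2), n)
Mul(Add(Mul(Add(63250, 189199), Add(14823, -163219)), Function('Q')(-194, -492)), Add(97573, 458774)) = Mul(Add(Mul(Add(63250, 189199), Add(14823, -163219)), Mul(Rational(1, 2), -194)), Add(97573, 458774)) = Mul(Add(Mul(252449, -148396), -97), 556347) = Mul(Add(-37462421804, -97), 556347) = Mul(-37462421901, 556347) = -20842106037355647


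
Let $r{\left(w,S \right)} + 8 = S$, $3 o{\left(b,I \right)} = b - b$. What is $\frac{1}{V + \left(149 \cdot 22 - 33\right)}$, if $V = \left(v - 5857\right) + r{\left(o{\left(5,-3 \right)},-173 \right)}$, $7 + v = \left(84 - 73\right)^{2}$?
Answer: $- \frac{1}{2679} \approx -0.00037327$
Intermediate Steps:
$o{\left(b,I \right)} = 0$ ($o{\left(b,I \right)} = \frac{b - b}{3} = \frac{1}{3} \cdot 0 = 0$)
$r{\left(w,S \right)} = -8 + S$
$v = 114$ ($v = -7 + \left(84 - 73\right)^{2} = -7 + 11^{2} = -7 + 121 = 114$)
$V = -5924$ ($V = \left(114 - 5857\right) - 181 = -5743 - 181 = -5924$)
$\frac{1}{V + \left(149 \cdot 22 - 33\right)} = \frac{1}{-5924 + \left(149 \cdot 22 - 33\right)} = \frac{1}{-5924 + \left(3278 - 33\right)} = \frac{1}{-5924 + 3245} = \frac{1}{-2679} = - \frac{1}{2679}$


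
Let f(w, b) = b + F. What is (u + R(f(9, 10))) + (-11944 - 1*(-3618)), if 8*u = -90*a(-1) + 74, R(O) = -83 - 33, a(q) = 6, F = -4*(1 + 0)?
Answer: -34001/4 ≈ -8500.3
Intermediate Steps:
F = -4 (F = -4*1 = -4)
f(w, b) = -4 + b (f(w, b) = b - 4 = -4 + b)
R(O) = -116
u = -233/4 (u = (-90*6 + 74)/8 = (-540 + 74)/8 = (⅛)*(-466) = -233/4 ≈ -58.250)
(u + R(f(9, 10))) + (-11944 - 1*(-3618)) = (-233/4 - 116) + (-11944 - 1*(-3618)) = -697/4 + (-11944 + 3618) = -697/4 - 8326 = -34001/4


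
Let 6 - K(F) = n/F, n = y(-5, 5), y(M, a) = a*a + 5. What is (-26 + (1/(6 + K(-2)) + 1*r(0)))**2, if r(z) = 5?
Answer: 320356/729 ≈ 439.45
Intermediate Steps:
y(M, a) = 5 + a**2 (y(M, a) = a**2 + 5 = 5 + a**2)
n = 30 (n = 5 + 5**2 = 5 + 25 = 30)
K(F) = 6 - 30/F
(-26 + (1/(6 + K(-2)) + 1*r(0)))**2 = (-26 + (1/(6 + (6 - 30/(-2))) + 1*5))**2 = (-26 + (1/(6 + (6 - 30*(-1/2))) + 5))**2 = (-26 + (1/(6 + (6 + 15)) + 5))**2 = (-26 + (1/(6 + 21) + 5))**2 = (-26 + (1/27 + 5))**2 = (-26 + 136/27)**2 = (-566/27)**2 = 320356/729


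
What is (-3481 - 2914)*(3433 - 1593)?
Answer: -11766800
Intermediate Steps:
(-3481 - 2914)*(3433 - 1593) = -6395*1840 = -11766800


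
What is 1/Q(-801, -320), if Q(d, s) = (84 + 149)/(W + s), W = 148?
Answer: -172/233 ≈ -0.73820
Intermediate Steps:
Q(d, s) = 233/(148 + s) (Q(d, s) = (84 + 149)/(148 + s) = 233/(148 + s))
1/Q(-801, -320) = 1/(233/(148 - 320)) = 1/(233/(-172)) = 1/(233*(-1/172)) = 1/(-233/172) = -172/233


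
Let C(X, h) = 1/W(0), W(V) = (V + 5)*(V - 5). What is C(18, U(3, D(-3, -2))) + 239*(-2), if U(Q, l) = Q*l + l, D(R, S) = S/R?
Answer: -11951/25 ≈ -478.04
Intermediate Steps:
W(V) = (-5 + V)*(5 + V) (W(V) = (5 + V)*(-5 + V) = (-5 + V)*(5 + V))
U(Q, l) = l + Q*l
C(X, h) = -1/25 (C(X, h) = 1/(-25 + 0²) = 1/(-25 + 0) = 1/(-25) = -1/25)
C(18, U(3, D(-3, -2))) + 239*(-2) = -1/25 + 239*(-2) = -1/25 - 478 = -11951/25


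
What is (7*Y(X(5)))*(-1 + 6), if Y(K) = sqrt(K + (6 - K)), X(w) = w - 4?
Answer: 35*sqrt(6) ≈ 85.732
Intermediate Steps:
X(w) = -4 + w
Y(K) = sqrt(6)
(7*Y(X(5)))*(-1 + 6) = (7*sqrt(6))*(-1 + 6) = (7*sqrt(6))*5 = 35*sqrt(6)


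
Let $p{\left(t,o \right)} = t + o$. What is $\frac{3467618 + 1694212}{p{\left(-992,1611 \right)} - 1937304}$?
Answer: $- \frac{1032366}{387337} \approx -2.6653$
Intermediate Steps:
$p{\left(t,o \right)} = o + t$
$\frac{3467618 + 1694212}{p{\left(-992,1611 \right)} - 1937304} = \frac{3467618 + 1694212}{\left(1611 - 992\right) - 1937304} = \frac{5161830}{619 - 1937304} = \frac{5161830}{-1936685} = 5161830 \left(- \frac{1}{1936685}\right) = - \frac{1032366}{387337}$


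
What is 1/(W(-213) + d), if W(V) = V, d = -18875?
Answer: -1/19088 ≈ -5.2389e-5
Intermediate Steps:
1/(W(-213) + d) = 1/(-213 - 18875) = 1/(-19088) = -1/19088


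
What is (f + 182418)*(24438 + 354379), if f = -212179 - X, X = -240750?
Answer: 79926220013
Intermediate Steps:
f = 28571 (f = -212179 - 1*(-240750) = -212179 + 240750 = 28571)
(f + 182418)*(24438 + 354379) = (28571 + 182418)*(24438 + 354379) = 210989*378817 = 79926220013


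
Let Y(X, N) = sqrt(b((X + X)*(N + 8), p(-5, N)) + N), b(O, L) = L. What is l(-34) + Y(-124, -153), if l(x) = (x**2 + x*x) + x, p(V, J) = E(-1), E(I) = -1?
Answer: 2278 + I*sqrt(154) ≈ 2278.0 + 12.41*I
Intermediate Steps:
p(V, J) = -1
l(x) = x + 2*x**2 (l(x) = (x**2 + x**2) + x = 2*x**2 + x = x + 2*x**2)
Y(X, N) = sqrt(-1 + N)
l(-34) + Y(-124, -153) = -34*(1 + 2*(-34)) + sqrt(-1 - 153) = -34*(1 - 68) + sqrt(-154) = -34*(-67) + I*sqrt(154) = 2278 + I*sqrt(154)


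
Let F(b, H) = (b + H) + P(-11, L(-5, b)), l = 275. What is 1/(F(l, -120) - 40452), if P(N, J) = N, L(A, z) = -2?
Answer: -1/40308 ≈ -2.4809e-5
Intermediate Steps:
F(b, H) = -11 + H + b (F(b, H) = (b + H) - 11 = (H + b) - 11 = -11 + H + b)
1/(F(l, -120) - 40452) = 1/((-11 - 120 + 275) - 40452) = 1/(144 - 40452) = 1/(-40308) = -1/40308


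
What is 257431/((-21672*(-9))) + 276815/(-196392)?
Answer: -365096/4071627 ≈ -0.089668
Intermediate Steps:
257431/((-21672*(-9))) + 276815/(-196392) = 257431/195048 + 276815*(-1/196392) = 257431*(1/195048) - 39545/28056 = 257431/195048 - 39545/28056 = -365096/4071627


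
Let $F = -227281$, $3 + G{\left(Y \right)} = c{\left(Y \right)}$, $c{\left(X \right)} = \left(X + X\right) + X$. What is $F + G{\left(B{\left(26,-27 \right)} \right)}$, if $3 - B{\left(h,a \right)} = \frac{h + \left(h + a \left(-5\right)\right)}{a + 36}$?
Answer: $- \frac{682012}{3} \approx -2.2734 \cdot 10^{5}$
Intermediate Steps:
$c{\left(X \right)} = 3 X$ ($c{\left(X \right)} = 2 X + X = 3 X$)
$B{\left(h,a \right)} = 3 - \frac{- 5 a + 2 h}{36 + a}$ ($B{\left(h,a \right)} = 3 - \frac{h + \left(h + a \left(-5\right)\right)}{a + 36} = 3 - \frac{h - \left(- h + 5 a\right)}{36 + a} = 3 - \frac{- 5 a + 2 h}{36 + a}$)
$G{\left(Y \right)} = -3 + 3 Y$
$F + G{\left(B{\left(26,-27 \right)} \right)} = -227281 + \left(-3 + 3 \frac{2 \left(54 - 26 + 4 \left(-27\right)\right)}{36 - 27}\right) = -227281 + \left(-3 + 3 \frac{2 \left(54 - 26 - 108\right)}{9}\right) = -227281 + \left(-3 + 3 \cdot 2 \cdot \frac{1}{9} \left(-80\right)\right) = -227281 + \left(-3 + 3 \left(- \frac{160}{9}\right)\right) = -227281 - \frac{169}{3} = - \frac{682012}{3}$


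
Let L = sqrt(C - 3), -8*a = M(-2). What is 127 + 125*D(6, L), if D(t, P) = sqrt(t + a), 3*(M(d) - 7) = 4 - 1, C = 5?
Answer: 127 + 125*sqrt(5) ≈ 406.51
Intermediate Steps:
M(d) = 8 (M(d) = 7 + (4 - 1)/3 = 7 + (1/3)*3 = 7 + 1 = 8)
a = -1 (a = -1/8*8 = -1)
L = sqrt(2) (L = sqrt(5 - 3) = sqrt(2) ≈ 1.4142)
D(t, P) = sqrt(-1 + t) (D(t, P) = sqrt(t - 1) = sqrt(-1 + t))
127 + 125*D(6, L) = 127 + 125*sqrt(-1 + 6) = 127 + 125*sqrt(5)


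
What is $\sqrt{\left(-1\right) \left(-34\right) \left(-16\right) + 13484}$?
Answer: $2 \sqrt{3235} \approx 113.75$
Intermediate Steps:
$\sqrt{\left(-1\right) \left(-34\right) \left(-16\right) + 13484} = \sqrt{34 \left(-16\right) + 13484} = \sqrt{-544 + 13484} = \sqrt{12940} = 2 \sqrt{3235}$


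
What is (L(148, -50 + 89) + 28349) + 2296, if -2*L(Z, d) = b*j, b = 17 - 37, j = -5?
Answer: 30595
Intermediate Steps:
b = -20
L(Z, d) = -50 (L(Z, d) = -(-10)*(-5) = -½*100 = -50)
(L(148, -50 + 89) + 28349) + 2296 = (-50 + 28349) + 2296 = 28299 + 2296 = 30595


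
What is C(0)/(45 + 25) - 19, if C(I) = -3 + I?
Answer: -1333/70 ≈ -19.043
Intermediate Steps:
C(0)/(45 + 25) - 19 = (-3 + 0)/(45 + 25) - 19 = -3/70 - 19 = -1333/70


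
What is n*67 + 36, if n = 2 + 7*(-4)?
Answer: -1706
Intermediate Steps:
n = -26 (n = 2 - 28 = -26)
n*67 + 36 = -26*67 + 36 = -1742 + 36 = -1706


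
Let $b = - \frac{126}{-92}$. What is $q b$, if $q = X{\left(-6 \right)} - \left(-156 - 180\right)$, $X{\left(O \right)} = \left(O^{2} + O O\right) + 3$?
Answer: $\frac{25893}{46} \approx 562.89$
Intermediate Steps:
$X{\left(O \right)} = 3 + 2 O^{2}$ ($X{\left(O \right)} = \left(O^{2} + O^{2}\right) + 3 = 2 O^{2} + 3 = 3 + 2 O^{2}$)
$b = \frac{63}{46}$ ($b = - \frac{126 \left(-1\right)}{92} = \left(-1\right) \left(- \frac{63}{46}\right) = \frac{63}{46} \approx 1.3696$)
$q = 411$ ($q = \left(3 + 2 \left(-6\right)^{2}\right) - \left(-156 - 180\right) = \left(3 + 2 \cdot 36\right) - -336 = \left(3 + 72\right) + 336 = 75 + 336 = 411$)
$q b = 411 \cdot \frac{63}{46} = \frac{25893}{46}$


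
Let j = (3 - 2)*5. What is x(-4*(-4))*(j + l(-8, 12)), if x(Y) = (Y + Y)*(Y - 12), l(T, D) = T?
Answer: -384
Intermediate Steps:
j = 5 (j = 1*5 = 5)
x(Y) = 2*Y*(-12 + Y) (x(Y) = (2*Y)*(-12 + Y) = 2*Y*(-12 + Y))
x(-4*(-4))*(j + l(-8, 12)) = (2*(-4*(-4))*(-12 - 4*(-4)))*(5 - 8) = (2*16*(-12 + 16))*(-3) = (2*16*4)*(-3) = 128*(-3) = -384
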